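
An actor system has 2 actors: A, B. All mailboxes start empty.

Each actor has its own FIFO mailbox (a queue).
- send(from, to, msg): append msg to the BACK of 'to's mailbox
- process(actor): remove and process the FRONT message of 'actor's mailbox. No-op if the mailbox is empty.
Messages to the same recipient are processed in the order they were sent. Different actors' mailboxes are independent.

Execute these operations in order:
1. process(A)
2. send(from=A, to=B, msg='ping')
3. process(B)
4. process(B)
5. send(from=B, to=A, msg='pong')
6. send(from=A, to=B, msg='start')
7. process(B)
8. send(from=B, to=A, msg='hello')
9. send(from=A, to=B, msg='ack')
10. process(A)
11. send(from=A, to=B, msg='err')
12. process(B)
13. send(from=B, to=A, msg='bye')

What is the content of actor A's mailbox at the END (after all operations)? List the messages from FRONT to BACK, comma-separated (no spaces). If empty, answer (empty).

After 1 (process(A)): A:[] B:[]
After 2 (send(from=A, to=B, msg='ping')): A:[] B:[ping]
After 3 (process(B)): A:[] B:[]
After 4 (process(B)): A:[] B:[]
After 5 (send(from=B, to=A, msg='pong')): A:[pong] B:[]
After 6 (send(from=A, to=B, msg='start')): A:[pong] B:[start]
After 7 (process(B)): A:[pong] B:[]
After 8 (send(from=B, to=A, msg='hello')): A:[pong,hello] B:[]
After 9 (send(from=A, to=B, msg='ack')): A:[pong,hello] B:[ack]
After 10 (process(A)): A:[hello] B:[ack]
After 11 (send(from=A, to=B, msg='err')): A:[hello] B:[ack,err]
After 12 (process(B)): A:[hello] B:[err]
After 13 (send(from=B, to=A, msg='bye')): A:[hello,bye] B:[err]

Answer: hello,bye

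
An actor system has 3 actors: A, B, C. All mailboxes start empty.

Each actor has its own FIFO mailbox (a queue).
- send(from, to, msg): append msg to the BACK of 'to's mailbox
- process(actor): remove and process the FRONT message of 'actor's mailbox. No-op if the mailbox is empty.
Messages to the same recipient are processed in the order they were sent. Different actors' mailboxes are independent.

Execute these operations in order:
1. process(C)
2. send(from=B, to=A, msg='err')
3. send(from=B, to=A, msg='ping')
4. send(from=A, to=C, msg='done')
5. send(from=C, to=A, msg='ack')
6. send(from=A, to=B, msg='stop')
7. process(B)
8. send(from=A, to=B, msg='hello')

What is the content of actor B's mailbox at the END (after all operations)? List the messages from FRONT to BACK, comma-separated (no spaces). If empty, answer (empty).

After 1 (process(C)): A:[] B:[] C:[]
After 2 (send(from=B, to=A, msg='err')): A:[err] B:[] C:[]
After 3 (send(from=B, to=A, msg='ping')): A:[err,ping] B:[] C:[]
After 4 (send(from=A, to=C, msg='done')): A:[err,ping] B:[] C:[done]
After 5 (send(from=C, to=A, msg='ack')): A:[err,ping,ack] B:[] C:[done]
After 6 (send(from=A, to=B, msg='stop')): A:[err,ping,ack] B:[stop] C:[done]
After 7 (process(B)): A:[err,ping,ack] B:[] C:[done]
After 8 (send(from=A, to=B, msg='hello')): A:[err,ping,ack] B:[hello] C:[done]

Answer: hello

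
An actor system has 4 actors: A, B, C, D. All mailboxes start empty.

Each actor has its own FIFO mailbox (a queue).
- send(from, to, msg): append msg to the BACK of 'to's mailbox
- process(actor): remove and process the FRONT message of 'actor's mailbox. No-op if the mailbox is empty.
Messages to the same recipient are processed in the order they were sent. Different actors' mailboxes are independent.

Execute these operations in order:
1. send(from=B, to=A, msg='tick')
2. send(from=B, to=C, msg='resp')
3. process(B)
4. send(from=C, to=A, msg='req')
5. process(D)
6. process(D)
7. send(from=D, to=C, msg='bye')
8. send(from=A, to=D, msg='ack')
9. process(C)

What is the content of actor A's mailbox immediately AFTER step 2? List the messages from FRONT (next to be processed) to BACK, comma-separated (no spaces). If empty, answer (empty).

After 1 (send(from=B, to=A, msg='tick')): A:[tick] B:[] C:[] D:[]
After 2 (send(from=B, to=C, msg='resp')): A:[tick] B:[] C:[resp] D:[]

tick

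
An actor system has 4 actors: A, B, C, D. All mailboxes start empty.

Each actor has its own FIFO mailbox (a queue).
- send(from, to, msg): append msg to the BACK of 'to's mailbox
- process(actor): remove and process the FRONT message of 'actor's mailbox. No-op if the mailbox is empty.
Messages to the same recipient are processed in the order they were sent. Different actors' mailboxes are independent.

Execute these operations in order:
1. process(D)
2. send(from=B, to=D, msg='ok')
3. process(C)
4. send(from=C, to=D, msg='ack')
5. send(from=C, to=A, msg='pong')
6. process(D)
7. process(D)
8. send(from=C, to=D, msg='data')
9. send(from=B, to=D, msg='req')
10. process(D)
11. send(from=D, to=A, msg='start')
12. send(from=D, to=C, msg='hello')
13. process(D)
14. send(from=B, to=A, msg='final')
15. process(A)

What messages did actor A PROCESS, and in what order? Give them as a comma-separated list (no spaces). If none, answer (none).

Answer: pong

Derivation:
After 1 (process(D)): A:[] B:[] C:[] D:[]
After 2 (send(from=B, to=D, msg='ok')): A:[] B:[] C:[] D:[ok]
After 3 (process(C)): A:[] B:[] C:[] D:[ok]
After 4 (send(from=C, to=D, msg='ack')): A:[] B:[] C:[] D:[ok,ack]
After 5 (send(from=C, to=A, msg='pong')): A:[pong] B:[] C:[] D:[ok,ack]
After 6 (process(D)): A:[pong] B:[] C:[] D:[ack]
After 7 (process(D)): A:[pong] B:[] C:[] D:[]
After 8 (send(from=C, to=D, msg='data')): A:[pong] B:[] C:[] D:[data]
After 9 (send(from=B, to=D, msg='req')): A:[pong] B:[] C:[] D:[data,req]
After 10 (process(D)): A:[pong] B:[] C:[] D:[req]
After 11 (send(from=D, to=A, msg='start')): A:[pong,start] B:[] C:[] D:[req]
After 12 (send(from=D, to=C, msg='hello')): A:[pong,start] B:[] C:[hello] D:[req]
After 13 (process(D)): A:[pong,start] B:[] C:[hello] D:[]
After 14 (send(from=B, to=A, msg='final')): A:[pong,start,final] B:[] C:[hello] D:[]
After 15 (process(A)): A:[start,final] B:[] C:[hello] D:[]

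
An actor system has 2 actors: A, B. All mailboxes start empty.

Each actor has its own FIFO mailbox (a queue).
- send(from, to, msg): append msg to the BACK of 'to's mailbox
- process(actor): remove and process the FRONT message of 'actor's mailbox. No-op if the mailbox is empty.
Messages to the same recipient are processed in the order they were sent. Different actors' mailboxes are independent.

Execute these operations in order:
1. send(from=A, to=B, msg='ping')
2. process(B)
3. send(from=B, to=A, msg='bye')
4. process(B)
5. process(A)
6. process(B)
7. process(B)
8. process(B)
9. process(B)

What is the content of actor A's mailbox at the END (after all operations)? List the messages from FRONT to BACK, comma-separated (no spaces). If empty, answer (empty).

After 1 (send(from=A, to=B, msg='ping')): A:[] B:[ping]
After 2 (process(B)): A:[] B:[]
After 3 (send(from=B, to=A, msg='bye')): A:[bye] B:[]
After 4 (process(B)): A:[bye] B:[]
After 5 (process(A)): A:[] B:[]
After 6 (process(B)): A:[] B:[]
After 7 (process(B)): A:[] B:[]
After 8 (process(B)): A:[] B:[]
After 9 (process(B)): A:[] B:[]

Answer: (empty)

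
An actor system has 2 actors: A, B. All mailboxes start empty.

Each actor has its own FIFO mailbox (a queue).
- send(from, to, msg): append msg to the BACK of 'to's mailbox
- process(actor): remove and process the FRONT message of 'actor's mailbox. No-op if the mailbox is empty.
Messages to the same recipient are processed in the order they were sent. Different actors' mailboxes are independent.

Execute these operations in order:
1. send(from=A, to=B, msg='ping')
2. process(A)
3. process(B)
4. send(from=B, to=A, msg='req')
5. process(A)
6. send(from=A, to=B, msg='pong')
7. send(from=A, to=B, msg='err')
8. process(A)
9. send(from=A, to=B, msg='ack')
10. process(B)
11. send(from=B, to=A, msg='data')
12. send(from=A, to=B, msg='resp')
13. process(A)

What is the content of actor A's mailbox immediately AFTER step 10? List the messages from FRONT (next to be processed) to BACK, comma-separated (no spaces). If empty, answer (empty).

After 1 (send(from=A, to=B, msg='ping')): A:[] B:[ping]
After 2 (process(A)): A:[] B:[ping]
After 3 (process(B)): A:[] B:[]
After 4 (send(from=B, to=A, msg='req')): A:[req] B:[]
After 5 (process(A)): A:[] B:[]
After 6 (send(from=A, to=B, msg='pong')): A:[] B:[pong]
After 7 (send(from=A, to=B, msg='err')): A:[] B:[pong,err]
After 8 (process(A)): A:[] B:[pong,err]
After 9 (send(from=A, to=B, msg='ack')): A:[] B:[pong,err,ack]
After 10 (process(B)): A:[] B:[err,ack]

(empty)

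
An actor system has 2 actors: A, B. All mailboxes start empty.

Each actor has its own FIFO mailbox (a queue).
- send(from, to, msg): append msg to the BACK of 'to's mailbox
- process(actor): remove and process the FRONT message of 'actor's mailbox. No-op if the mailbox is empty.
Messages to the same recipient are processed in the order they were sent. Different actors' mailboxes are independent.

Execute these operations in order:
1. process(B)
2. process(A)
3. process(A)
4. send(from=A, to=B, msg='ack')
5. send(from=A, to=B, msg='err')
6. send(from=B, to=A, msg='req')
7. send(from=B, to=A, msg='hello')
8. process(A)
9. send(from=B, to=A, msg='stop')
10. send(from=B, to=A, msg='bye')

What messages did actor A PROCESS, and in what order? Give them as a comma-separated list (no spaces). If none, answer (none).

After 1 (process(B)): A:[] B:[]
After 2 (process(A)): A:[] B:[]
After 3 (process(A)): A:[] B:[]
After 4 (send(from=A, to=B, msg='ack')): A:[] B:[ack]
After 5 (send(from=A, to=B, msg='err')): A:[] B:[ack,err]
After 6 (send(from=B, to=A, msg='req')): A:[req] B:[ack,err]
After 7 (send(from=B, to=A, msg='hello')): A:[req,hello] B:[ack,err]
After 8 (process(A)): A:[hello] B:[ack,err]
After 9 (send(from=B, to=A, msg='stop')): A:[hello,stop] B:[ack,err]
After 10 (send(from=B, to=A, msg='bye')): A:[hello,stop,bye] B:[ack,err]

Answer: req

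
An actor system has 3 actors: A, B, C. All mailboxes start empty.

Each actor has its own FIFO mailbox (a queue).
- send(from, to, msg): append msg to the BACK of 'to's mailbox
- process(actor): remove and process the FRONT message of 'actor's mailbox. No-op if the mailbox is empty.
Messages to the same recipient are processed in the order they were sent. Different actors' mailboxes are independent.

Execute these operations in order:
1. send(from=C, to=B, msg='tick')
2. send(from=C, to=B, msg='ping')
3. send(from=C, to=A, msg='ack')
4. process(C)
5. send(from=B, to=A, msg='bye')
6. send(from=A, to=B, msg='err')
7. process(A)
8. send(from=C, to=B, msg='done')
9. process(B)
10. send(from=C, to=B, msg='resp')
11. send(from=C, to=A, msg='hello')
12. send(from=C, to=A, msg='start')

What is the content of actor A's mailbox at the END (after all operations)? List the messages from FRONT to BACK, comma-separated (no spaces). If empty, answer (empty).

Answer: bye,hello,start

Derivation:
After 1 (send(from=C, to=B, msg='tick')): A:[] B:[tick] C:[]
After 2 (send(from=C, to=B, msg='ping')): A:[] B:[tick,ping] C:[]
After 3 (send(from=C, to=A, msg='ack')): A:[ack] B:[tick,ping] C:[]
After 4 (process(C)): A:[ack] B:[tick,ping] C:[]
After 5 (send(from=B, to=A, msg='bye')): A:[ack,bye] B:[tick,ping] C:[]
After 6 (send(from=A, to=B, msg='err')): A:[ack,bye] B:[tick,ping,err] C:[]
After 7 (process(A)): A:[bye] B:[tick,ping,err] C:[]
After 8 (send(from=C, to=B, msg='done')): A:[bye] B:[tick,ping,err,done] C:[]
After 9 (process(B)): A:[bye] B:[ping,err,done] C:[]
After 10 (send(from=C, to=B, msg='resp')): A:[bye] B:[ping,err,done,resp] C:[]
After 11 (send(from=C, to=A, msg='hello')): A:[bye,hello] B:[ping,err,done,resp] C:[]
After 12 (send(from=C, to=A, msg='start')): A:[bye,hello,start] B:[ping,err,done,resp] C:[]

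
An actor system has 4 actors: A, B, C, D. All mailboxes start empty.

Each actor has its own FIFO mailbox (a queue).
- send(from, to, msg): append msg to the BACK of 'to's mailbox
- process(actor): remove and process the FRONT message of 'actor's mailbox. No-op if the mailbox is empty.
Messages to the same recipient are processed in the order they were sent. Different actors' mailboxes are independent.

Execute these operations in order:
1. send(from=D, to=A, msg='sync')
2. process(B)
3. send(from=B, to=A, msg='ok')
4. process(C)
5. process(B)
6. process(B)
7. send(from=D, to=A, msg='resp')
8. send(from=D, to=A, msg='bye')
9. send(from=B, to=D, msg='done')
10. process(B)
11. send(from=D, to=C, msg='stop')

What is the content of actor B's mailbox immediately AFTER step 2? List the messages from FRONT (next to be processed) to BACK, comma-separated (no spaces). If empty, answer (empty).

After 1 (send(from=D, to=A, msg='sync')): A:[sync] B:[] C:[] D:[]
After 2 (process(B)): A:[sync] B:[] C:[] D:[]

(empty)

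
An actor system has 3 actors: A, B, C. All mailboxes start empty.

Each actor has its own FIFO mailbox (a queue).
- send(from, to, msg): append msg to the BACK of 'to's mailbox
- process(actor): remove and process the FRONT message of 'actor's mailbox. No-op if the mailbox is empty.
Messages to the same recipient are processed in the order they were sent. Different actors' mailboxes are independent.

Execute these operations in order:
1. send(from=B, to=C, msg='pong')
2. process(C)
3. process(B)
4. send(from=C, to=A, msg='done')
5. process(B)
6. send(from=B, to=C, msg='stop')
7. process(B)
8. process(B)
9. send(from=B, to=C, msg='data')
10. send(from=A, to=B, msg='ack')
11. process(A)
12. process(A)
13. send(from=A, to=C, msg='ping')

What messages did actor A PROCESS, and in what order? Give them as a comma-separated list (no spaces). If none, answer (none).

Answer: done

Derivation:
After 1 (send(from=B, to=C, msg='pong')): A:[] B:[] C:[pong]
After 2 (process(C)): A:[] B:[] C:[]
After 3 (process(B)): A:[] B:[] C:[]
After 4 (send(from=C, to=A, msg='done')): A:[done] B:[] C:[]
After 5 (process(B)): A:[done] B:[] C:[]
After 6 (send(from=B, to=C, msg='stop')): A:[done] B:[] C:[stop]
After 7 (process(B)): A:[done] B:[] C:[stop]
After 8 (process(B)): A:[done] B:[] C:[stop]
After 9 (send(from=B, to=C, msg='data')): A:[done] B:[] C:[stop,data]
After 10 (send(from=A, to=B, msg='ack')): A:[done] B:[ack] C:[stop,data]
After 11 (process(A)): A:[] B:[ack] C:[stop,data]
After 12 (process(A)): A:[] B:[ack] C:[stop,data]
After 13 (send(from=A, to=C, msg='ping')): A:[] B:[ack] C:[stop,data,ping]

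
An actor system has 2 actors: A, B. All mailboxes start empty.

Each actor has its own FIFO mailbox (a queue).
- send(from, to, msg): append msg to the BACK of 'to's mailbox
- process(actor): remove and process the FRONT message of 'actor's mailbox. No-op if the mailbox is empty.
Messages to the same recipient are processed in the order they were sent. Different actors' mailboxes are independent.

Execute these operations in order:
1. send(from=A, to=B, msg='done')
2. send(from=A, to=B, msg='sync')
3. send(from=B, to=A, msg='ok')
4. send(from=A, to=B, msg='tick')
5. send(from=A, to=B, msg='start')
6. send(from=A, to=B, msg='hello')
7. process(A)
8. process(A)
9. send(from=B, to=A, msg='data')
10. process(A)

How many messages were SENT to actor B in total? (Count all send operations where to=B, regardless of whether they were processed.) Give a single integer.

Answer: 5

Derivation:
After 1 (send(from=A, to=B, msg='done')): A:[] B:[done]
After 2 (send(from=A, to=B, msg='sync')): A:[] B:[done,sync]
After 3 (send(from=B, to=A, msg='ok')): A:[ok] B:[done,sync]
After 4 (send(from=A, to=B, msg='tick')): A:[ok] B:[done,sync,tick]
After 5 (send(from=A, to=B, msg='start')): A:[ok] B:[done,sync,tick,start]
After 6 (send(from=A, to=B, msg='hello')): A:[ok] B:[done,sync,tick,start,hello]
After 7 (process(A)): A:[] B:[done,sync,tick,start,hello]
After 8 (process(A)): A:[] B:[done,sync,tick,start,hello]
After 9 (send(from=B, to=A, msg='data')): A:[data] B:[done,sync,tick,start,hello]
After 10 (process(A)): A:[] B:[done,sync,tick,start,hello]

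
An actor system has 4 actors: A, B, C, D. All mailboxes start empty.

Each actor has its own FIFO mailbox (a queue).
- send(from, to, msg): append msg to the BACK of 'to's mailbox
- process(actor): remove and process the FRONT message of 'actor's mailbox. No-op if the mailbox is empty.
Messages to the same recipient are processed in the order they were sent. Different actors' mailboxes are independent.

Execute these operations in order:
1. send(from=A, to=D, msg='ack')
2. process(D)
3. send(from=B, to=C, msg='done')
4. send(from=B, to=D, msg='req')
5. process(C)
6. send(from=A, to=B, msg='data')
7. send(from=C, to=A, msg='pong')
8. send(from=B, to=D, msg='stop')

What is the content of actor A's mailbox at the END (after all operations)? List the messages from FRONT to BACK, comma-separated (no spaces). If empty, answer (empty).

Answer: pong

Derivation:
After 1 (send(from=A, to=D, msg='ack')): A:[] B:[] C:[] D:[ack]
After 2 (process(D)): A:[] B:[] C:[] D:[]
After 3 (send(from=B, to=C, msg='done')): A:[] B:[] C:[done] D:[]
After 4 (send(from=B, to=D, msg='req')): A:[] B:[] C:[done] D:[req]
After 5 (process(C)): A:[] B:[] C:[] D:[req]
After 6 (send(from=A, to=B, msg='data')): A:[] B:[data] C:[] D:[req]
After 7 (send(from=C, to=A, msg='pong')): A:[pong] B:[data] C:[] D:[req]
After 8 (send(from=B, to=D, msg='stop')): A:[pong] B:[data] C:[] D:[req,stop]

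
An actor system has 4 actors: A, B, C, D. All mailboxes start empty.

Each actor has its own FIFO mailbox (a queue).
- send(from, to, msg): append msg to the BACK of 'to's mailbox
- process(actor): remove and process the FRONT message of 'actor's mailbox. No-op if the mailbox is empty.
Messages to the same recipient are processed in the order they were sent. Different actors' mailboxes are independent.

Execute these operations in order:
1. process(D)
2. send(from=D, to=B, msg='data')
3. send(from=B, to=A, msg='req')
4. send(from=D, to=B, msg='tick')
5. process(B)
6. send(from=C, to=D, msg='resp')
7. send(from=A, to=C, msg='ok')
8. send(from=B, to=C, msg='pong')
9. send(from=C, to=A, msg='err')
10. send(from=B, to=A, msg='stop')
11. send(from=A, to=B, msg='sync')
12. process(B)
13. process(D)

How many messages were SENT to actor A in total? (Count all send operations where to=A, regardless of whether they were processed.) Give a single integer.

Answer: 3

Derivation:
After 1 (process(D)): A:[] B:[] C:[] D:[]
After 2 (send(from=D, to=B, msg='data')): A:[] B:[data] C:[] D:[]
After 3 (send(from=B, to=A, msg='req')): A:[req] B:[data] C:[] D:[]
After 4 (send(from=D, to=B, msg='tick')): A:[req] B:[data,tick] C:[] D:[]
After 5 (process(B)): A:[req] B:[tick] C:[] D:[]
After 6 (send(from=C, to=D, msg='resp')): A:[req] B:[tick] C:[] D:[resp]
After 7 (send(from=A, to=C, msg='ok')): A:[req] B:[tick] C:[ok] D:[resp]
After 8 (send(from=B, to=C, msg='pong')): A:[req] B:[tick] C:[ok,pong] D:[resp]
After 9 (send(from=C, to=A, msg='err')): A:[req,err] B:[tick] C:[ok,pong] D:[resp]
After 10 (send(from=B, to=A, msg='stop')): A:[req,err,stop] B:[tick] C:[ok,pong] D:[resp]
After 11 (send(from=A, to=B, msg='sync')): A:[req,err,stop] B:[tick,sync] C:[ok,pong] D:[resp]
After 12 (process(B)): A:[req,err,stop] B:[sync] C:[ok,pong] D:[resp]
After 13 (process(D)): A:[req,err,stop] B:[sync] C:[ok,pong] D:[]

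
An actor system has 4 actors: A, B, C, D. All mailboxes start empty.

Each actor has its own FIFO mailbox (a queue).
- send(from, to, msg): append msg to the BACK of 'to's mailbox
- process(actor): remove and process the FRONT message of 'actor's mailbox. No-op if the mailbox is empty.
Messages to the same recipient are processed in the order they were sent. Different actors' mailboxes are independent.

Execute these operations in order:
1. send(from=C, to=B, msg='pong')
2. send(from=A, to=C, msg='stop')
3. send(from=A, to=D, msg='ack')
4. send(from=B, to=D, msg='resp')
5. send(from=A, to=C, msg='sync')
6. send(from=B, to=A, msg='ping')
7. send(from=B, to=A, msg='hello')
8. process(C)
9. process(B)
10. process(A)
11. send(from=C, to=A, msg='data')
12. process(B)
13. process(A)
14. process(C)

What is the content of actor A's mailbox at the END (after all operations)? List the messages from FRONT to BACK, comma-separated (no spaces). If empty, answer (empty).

After 1 (send(from=C, to=B, msg='pong')): A:[] B:[pong] C:[] D:[]
After 2 (send(from=A, to=C, msg='stop')): A:[] B:[pong] C:[stop] D:[]
After 3 (send(from=A, to=D, msg='ack')): A:[] B:[pong] C:[stop] D:[ack]
After 4 (send(from=B, to=D, msg='resp')): A:[] B:[pong] C:[stop] D:[ack,resp]
After 5 (send(from=A, to=C, msg='sync')): A:[] B:[pong] C:[stop,sync] D:[ack,resp]
After 6 (send(from=B, to=A, msg='ping')): A:[ping] B:[pong] C:[stop,sync] D:[ack,resp]
After 7 (send(from=B, to=A, msg='hello')): A:[ping,hello] B:[pong] C:[stop,sync] D:[ack,resp]
After 8 (process(C)): A:[ping,hello] B:[pong] C:[sync] D:[ack,resp]
After 9 (process(B)): A:[ping,hello] B:[] C:[sync] D:[ack,resp]
After 10 (process(A)): A:[hello] B:[] C:[sync] D:[ack,resp]
After 11 (send(from=C, to=A, msg='data')): A:[hello,data] B:[] C:[sync] D:[ack,resp]
After 12 (process(B)): A:[hello,data] B:[] C:[sync] D:[ack,resp]
After 13 (process(A)): A:[data] B:[] C:[sync] D:[ack,resp]
After 14 (process(C)): A:[data] B:[] C:[] D:[ack,resp]

Answer: data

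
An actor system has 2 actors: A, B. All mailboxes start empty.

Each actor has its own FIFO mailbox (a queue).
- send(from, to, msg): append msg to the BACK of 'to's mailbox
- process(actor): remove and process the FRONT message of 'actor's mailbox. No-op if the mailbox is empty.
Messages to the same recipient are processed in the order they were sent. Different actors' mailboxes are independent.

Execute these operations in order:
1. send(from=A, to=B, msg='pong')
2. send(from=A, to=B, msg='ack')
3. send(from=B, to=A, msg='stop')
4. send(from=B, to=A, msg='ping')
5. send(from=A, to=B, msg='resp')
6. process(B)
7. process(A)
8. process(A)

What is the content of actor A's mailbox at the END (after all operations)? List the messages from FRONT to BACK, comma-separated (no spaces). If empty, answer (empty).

After 1 (send(from=A, to=B, msg='pong')): A:[] B:[pong]
After 2 (send(from=A, to=B, msg='ack')): A:[] B:[pong,ack]
After 3 (send(from=B, to=A, msg='stop')): A:[stop] B:[pong,ack]
After 4 (send(from=B, to=A, msg='ping')): A:[stop,ping] B:[pong,ack]
After 5 (send(from=A, to=B, msg='resp')): A:[stop,ping] B:[pong,ack,resp]
After 6 (process(B)): A:[stop,ping] B:[ack,resp]
After 7 (process(A)): A:[ping] B:[ack,resp]
After 8 (process(A)): A:[] B:[ack,resp]

Answer: (empty)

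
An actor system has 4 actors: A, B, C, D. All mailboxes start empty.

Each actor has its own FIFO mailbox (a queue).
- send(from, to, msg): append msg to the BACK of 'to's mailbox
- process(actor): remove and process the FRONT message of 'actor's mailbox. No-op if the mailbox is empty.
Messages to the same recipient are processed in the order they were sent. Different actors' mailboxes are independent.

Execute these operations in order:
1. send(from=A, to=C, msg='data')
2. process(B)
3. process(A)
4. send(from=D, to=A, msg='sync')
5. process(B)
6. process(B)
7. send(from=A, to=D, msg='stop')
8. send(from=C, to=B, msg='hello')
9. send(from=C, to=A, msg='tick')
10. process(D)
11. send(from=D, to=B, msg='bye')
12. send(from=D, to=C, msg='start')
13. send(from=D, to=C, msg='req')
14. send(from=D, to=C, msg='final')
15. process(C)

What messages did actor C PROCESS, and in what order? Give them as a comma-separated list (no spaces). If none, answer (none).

Answer: data

Derivation:
After 1 (send(from=A, to=C, msg='data')): A:[] B:[] C:[data] D:[]
After 2 (process(B)): A:[] B:[] C:[data] D:[]
After 3 (process(A)): A:[] B:[] C:[data] D:[]
After 4 (send(from=D, to=A, msg='sync')): A:[sync] B:[] C:[data] D:[]
After 5 (process(B)): A:[sync] B:[] C:[data] D:[]
After 6 (process(B)): A:[sync] B:[] C:[data] D:[]
After 7 (send(from=A, to=D, msg='stop')): A:[sync] B:[] C:[data] D:[stop]
After 8 (send(from=C, to=B, msg='hello')): A:[sync] B:[hello] C:[data] D:[stop]
After 9 (send(from=C, to=A, msg='tick')): A:[sync,tick] B:[hello] C:[data] D:[stop]
After 10 (process(D)): A:[sync,tick] B:[hello] C:[data] D:[]
After 11 (send(from=D, to=B, msg='bye')): A:[sync,tick] B:[hello,bye] C:[data] D:[]
After 12 (send(from=D, to=C, msg='start')): A:[sync,tick] B:[hello,bye] C:[data,start] D:[]
After 13 (send(from=D, to=C, msg='req')): A:[sync,tick] B:[hello,bye] C:[data,start,req] D:[]
After 14 (send(from=D, to=C, msg='final')): A:[sync,tick] B:[hello,bye] C:[data,start,req,final] D:[]
After 15 (process(C)): A:[sync,tick] B:[hello,bye] C:[start,req,final] D:[]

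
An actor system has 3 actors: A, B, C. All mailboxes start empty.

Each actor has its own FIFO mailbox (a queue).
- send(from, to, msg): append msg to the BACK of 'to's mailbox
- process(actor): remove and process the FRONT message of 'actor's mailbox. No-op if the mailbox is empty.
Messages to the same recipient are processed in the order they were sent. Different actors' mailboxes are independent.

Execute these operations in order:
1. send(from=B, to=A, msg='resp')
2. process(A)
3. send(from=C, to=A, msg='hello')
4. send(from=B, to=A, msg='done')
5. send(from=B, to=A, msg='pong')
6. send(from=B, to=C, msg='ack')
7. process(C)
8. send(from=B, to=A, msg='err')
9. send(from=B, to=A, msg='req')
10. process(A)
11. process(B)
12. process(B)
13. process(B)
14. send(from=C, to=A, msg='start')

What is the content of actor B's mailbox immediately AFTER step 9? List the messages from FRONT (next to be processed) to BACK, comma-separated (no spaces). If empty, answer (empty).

After 1 (send(from=B, to=A, msg='resp')): A:[resp] B:[] C:[]
After 2 (process(A)): A:[] B:[] C:[]
After 3 (send(from=C, to=A, msg='hello')): A:[hello] B:[] C:[]
After 4 (send(from=B, to=A, msg='done')): A:[hello,done] B:[] C:[]
After 5 (send(from=B, to=A, msg='pong')): A:[hello,done,pong] B:[] C:[]
After 6 (send(from=B, to=C, msg='ack')): A:[hello,done,pong] B:[] C:[ack]
After 7 (process(C)): A:[hello,done,pong] B:[] C:[]
After 8 (send(from=B, to=A, msg='err')): A:[hello,done,pong,err] B:[] C:[]
After 9 (send(from=B, to=A, msg='req')): A:[hello,done,pong,err,req] B:[] C:[]

(empty)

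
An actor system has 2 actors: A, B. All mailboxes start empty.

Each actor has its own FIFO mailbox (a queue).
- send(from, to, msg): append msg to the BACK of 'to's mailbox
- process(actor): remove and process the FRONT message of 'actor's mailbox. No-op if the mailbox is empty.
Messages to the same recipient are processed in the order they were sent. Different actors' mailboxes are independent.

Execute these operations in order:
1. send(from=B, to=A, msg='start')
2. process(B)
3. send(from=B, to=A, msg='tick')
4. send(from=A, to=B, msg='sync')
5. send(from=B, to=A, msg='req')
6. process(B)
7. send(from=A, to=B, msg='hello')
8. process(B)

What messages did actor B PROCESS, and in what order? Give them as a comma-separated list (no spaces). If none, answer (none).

Answer: sync,hello

Derivation:
After 1 (send(from=B, to=A, msg='start')): A:[start] B:[]
After 2 (process(B)): A:[start] B:[]
After 3 (send(from=B, to=A, msg='tick')): A:[start,tick] B:[]
After 4 (send(from=A, to=B, msg='sync')): A:[start,tick] B:[sync]
After 5 (send(from=B, to=A, msg='req')): A:[start,tick,req] B:[sync]
After 6 (process(B)): A:[start,tick,req] B:[]
After 7 (send(from=A, to=B, msg='hello')): A:[start,tick,req] B:[hello]
After 8 (process(B)): A:[start,tick,req] B:[]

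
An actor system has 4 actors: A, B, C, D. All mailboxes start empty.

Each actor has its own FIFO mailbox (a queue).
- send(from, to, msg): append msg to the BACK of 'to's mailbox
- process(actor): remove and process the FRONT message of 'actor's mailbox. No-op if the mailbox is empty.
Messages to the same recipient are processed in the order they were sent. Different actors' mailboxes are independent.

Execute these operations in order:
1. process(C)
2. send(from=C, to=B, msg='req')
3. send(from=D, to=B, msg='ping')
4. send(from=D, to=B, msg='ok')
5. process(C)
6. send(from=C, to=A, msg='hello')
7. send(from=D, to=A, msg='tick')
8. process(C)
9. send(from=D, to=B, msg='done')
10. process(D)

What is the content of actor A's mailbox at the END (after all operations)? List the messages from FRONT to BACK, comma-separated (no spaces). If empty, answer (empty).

After 1 (process(C)): A:[] B:[] C:[] D:[]
After 2 (send(from=C, to=B, msg='req')): A:[] B:[req] C:[] D:[]
After 3 (send(from=D, to=B, msg='ping')): A:[] B:[req,ping] C:[] D:[]
After 4 (send(from=D, to=B, msg='ok')): A:[] B:[req,ping,ok] C:[] D:[]
After 5 (process(C)): A:[] B:[req,ping,ok] C:[] D:[]
After 6 (send(from=C, to=A, msg='hello')): A:[hello] B:[req,ping,ok] C:[] D:[]
After 7 (send(from=D, to=A, msg='tick')): A:[hello,tick] B:[req,ping,ok] C:[] D:[]
After 8 (process(C)): A:[hello,tick] B:[req,ping,ok] C:[] D:[]
After 9 (send(from=D, to=B, msg='done')): A:[hello,tick] B:[req,ping,ok,done] C:[] D:[]
After 10 (process(D)): A:[hello,tick] B:[req,ping,ok,done] C:[] D:[]

Answer: hello,tick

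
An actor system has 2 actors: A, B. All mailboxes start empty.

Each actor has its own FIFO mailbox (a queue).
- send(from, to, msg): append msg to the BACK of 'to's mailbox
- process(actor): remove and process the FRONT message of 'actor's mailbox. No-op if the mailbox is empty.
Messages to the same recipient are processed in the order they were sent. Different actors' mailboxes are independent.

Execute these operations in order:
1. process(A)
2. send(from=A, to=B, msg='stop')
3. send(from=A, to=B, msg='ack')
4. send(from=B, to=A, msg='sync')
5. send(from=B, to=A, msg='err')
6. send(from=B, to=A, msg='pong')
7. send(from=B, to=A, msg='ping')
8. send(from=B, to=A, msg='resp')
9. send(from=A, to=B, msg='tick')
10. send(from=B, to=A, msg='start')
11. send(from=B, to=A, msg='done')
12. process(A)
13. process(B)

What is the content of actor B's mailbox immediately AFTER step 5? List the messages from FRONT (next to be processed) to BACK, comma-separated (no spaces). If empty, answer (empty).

After 1 (process(A)): A:[] B:[]
After 2 (send(from=A, to=B, msg='stop')): A:[] B:[stop]
After 3 (send(from=A, to=B, msg='ack')): A:[] B:[stop,ack]
After 4 (send(from=B, to=A, msg='sync')): A:[sync] B:[stop,ack]
After 5 (send(from=B, to=A, msg='err')): A:[sync,err] B:[stop,ack]

stop,ack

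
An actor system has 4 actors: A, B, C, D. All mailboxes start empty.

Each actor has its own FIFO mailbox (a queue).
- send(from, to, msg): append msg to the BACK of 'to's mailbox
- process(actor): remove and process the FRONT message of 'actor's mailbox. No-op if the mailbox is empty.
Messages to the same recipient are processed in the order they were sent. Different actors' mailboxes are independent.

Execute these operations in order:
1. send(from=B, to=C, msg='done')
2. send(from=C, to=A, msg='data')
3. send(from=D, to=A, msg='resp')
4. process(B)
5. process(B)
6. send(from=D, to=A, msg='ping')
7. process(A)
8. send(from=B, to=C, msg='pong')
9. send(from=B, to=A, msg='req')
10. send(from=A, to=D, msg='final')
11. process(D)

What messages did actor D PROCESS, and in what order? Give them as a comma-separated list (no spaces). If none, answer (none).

After 1 (send(from=B, to=C, msg='done')): A:[] B:[] C:[done] D:[]
After 2 (send(from=C, to=A, msg='data')): A:[data] B:[] C:[done] D:[]
After 3 (send(from=D, to=A, msg='resp')): A:[data,resp] B:[] C:[done] D:[]
After 4 (process(B)): A:[data,resp] B:[] C:[done] D:[]
After 5 (process(B)): A:[data,resp] B:[] C:[done] D:[]
After 6 (send(from=D, to=A, msg='ping')): A:[data,resp,ping] B:[] C:[done] D:[]
After 7 (process(A)): A:[resp,ping] B:[] C:[done] D:[]
After 8 (send(from=B, to=C, msg='pong')): A:[resp,ping] B:[] C:[done,pong] D:[]
After 9 (send(from=B, to=A, msg='req')): A:[resp,ping,req] B:[] C:[done,pong] D:[]
After 10 (send(from=A, to=D, msg='final')): A:[resp,ping,req] B:[] C:[done,pong] D:[final]
After 11 (process(D)): A:[resp,ping,req] B:[] C:[done,pong] D:[]

Answer: final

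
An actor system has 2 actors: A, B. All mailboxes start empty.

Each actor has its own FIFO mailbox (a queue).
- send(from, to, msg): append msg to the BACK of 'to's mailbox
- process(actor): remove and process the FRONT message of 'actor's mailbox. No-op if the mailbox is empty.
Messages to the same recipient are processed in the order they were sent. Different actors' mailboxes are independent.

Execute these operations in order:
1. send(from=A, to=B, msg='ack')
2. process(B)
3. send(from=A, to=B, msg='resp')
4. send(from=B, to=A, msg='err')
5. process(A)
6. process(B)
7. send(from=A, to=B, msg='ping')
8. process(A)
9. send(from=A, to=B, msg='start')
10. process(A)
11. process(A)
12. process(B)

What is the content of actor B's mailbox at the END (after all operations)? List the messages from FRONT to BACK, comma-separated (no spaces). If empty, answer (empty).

Answer: start

Derivation:
After 1 (send(from=A, to=B, msg='ack')): A:[] B:[ack]
After 2 (process(B)): A:[] B:[]
After 3 (send(from=A, to=B, msg='resp')): A:[] B:[resp]
After 4 (send(from=B, to=A, msg='err')): A:[err] B:[resp]
After 5 (process(A)): A:[] B:[resp]
After 6 (process(B)): A:[] B:[]
After 7 (send(from=A, to=B, msg='ping')): A:[] B:[ping]
After 8 (process(A)): A:[] B:[ping]
After 9 (send(from=A, to=B, msg='start')): A:[] B:[ping,start]
After 10 (process(A)): A:[] B:[ping,start]
After 11 (process(A)): A:[] B:[ping,start]
After 12 (process(B)): A:[] B:[start]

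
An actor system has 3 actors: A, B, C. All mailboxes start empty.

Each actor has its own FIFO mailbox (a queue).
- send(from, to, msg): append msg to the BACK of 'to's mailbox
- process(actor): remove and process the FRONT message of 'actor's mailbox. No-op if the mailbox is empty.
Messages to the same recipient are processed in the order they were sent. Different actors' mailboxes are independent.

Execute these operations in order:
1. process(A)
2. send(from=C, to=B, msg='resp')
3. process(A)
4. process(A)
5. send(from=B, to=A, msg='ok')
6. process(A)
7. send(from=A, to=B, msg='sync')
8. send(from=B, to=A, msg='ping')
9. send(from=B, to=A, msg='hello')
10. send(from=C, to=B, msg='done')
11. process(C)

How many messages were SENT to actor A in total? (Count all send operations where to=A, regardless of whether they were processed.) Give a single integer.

Answer: 3

Derivation:
After 1 (process(A)): A:[] B:[] C:[]
After 2 (send(from=C, to=B, msg='resp')): A:[] B:[resp] C:[]
After 3 (process(A)): A:[] B:[resp] C:[]
After 4 (process(A)): A:[] B:[resp] C:[]
After 5 (send(from=B, to=A, msg='ok')): A:[ok] B:[resp] C:[]
After 6 (process(A)): A:[] B:[resp] C:[]
After 7 (send(from=A, to=B, msg='sync')): A:[] B:[resp,sync] C:[]
After 8 (send(from=B, to=A, msg='ping')): A:[ping] B:[resp,sync] C:[]
After 9 (send(from=B, to=A, msg='hello')): A:[ping,hello] B:[resp,sync] C:[]
After 10 (send(from=C, to=B, msg='done')): A:[ping,hello] B:[resp,sync,done] C:[]
After 11 (process(C)): A:[ping,hello] B:[resp,sync,done] C:[]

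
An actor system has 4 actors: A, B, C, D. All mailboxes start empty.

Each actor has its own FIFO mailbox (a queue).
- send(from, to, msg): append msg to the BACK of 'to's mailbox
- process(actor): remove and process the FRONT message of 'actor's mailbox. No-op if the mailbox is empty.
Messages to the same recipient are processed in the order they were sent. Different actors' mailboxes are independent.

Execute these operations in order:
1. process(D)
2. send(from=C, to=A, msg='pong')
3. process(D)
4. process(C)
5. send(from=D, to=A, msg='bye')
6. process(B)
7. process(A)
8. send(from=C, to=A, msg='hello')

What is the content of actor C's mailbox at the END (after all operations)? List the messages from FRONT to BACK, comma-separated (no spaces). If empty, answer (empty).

After 1 (process(D)): A:[] B:[] C:[] D:[]
After 2 (send(from=C, to=A, msg='pong')): A:[pong] B:[] C:[] D:[]
After 3 (process(D)): A:[pong] B:[] C:[] D:[]
After 4 (process(C)): A:[pong] B:[] C:[] D:[]
After 5 (send(from=D, to=A, msg='bye')): A:[pong,bye] B:[] C:[] D:[]
After 6 (process(B)): A:[pong,bye] B:[] C:[] D:[]
After 7 (process(A)): A:[bye] B:[] C:[] D:[]
After 8 (send(from=C, to=A, msg='hello')): A:[bye,hello] B:[] C:[] D:[]

Answer: (empty)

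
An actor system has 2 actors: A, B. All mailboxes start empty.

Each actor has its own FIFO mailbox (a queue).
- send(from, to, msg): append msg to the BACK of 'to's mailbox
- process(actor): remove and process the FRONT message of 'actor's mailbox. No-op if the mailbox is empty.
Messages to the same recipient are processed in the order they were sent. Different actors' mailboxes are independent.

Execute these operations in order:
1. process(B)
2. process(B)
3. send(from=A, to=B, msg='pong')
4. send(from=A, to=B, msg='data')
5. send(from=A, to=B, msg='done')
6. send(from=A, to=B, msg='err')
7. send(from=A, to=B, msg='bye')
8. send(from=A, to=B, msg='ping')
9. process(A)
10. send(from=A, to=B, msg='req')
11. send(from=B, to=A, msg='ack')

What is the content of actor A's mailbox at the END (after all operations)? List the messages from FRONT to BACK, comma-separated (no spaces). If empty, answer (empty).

After 1 (process(B)): A:[] B:[]
After 2 (process(B)): A:[] B:[]
After 3 (send(from=A, to=B, msg='pong')): A:[] B:[pong]
After 4 (send(from=A, to=B, msg='data')): A:[] B:[pong,data]
After 5 (send(from=A, to=B, msg='done')): A:[] B:[pong,data,done]
After 6 (send(from=A, to=B, msg='err')): A:[] B:[pong,data,done,err]
After 7 (send(from=A, to=B, msg='bye')): A:[] B:[pong,data,done,err,bye]
After 8 (send(from=A, to=B, msg='ping')): A:[] B:[pong,data,done,err,bye,ping]
After 9 (process(A)): A:[] B:[pong,data,done,err,bye,ping]
After 10 (send(from=A, to=B, msg='req')): A:[] B:[pong,data,done,err,bye,ping,req]
After 11 (send(from=B, to=A, msg='ack')): A:[ack] B:[pong,data,done,err,bye,ping,req]

Answer: ack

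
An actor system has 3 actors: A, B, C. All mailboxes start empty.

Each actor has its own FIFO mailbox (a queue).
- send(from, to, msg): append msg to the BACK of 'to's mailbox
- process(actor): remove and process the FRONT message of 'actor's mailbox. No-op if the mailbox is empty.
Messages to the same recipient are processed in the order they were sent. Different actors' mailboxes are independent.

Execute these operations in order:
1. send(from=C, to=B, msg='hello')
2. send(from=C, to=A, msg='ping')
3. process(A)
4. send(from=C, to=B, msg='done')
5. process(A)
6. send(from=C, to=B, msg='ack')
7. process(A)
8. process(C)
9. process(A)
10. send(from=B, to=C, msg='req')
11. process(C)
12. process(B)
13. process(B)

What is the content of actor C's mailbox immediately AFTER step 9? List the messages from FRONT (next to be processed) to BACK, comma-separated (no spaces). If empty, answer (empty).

After 1 (send(from=C, to=B, msg='hello')): A:[] B:[hello] C:[]
After 2 (send(from=C, to=A, msg='ping')): A:[ping] B:[hello] C:[]
After 3 (process(A)): A:[] B:[hello] C:[]
After 4 (send(from=C, to=B, msg='done')): A:[] B:[hello,done] C:[]
After 5 (process(A)): A:[] B:[hello,done] C:[]
After 6 (send(from=C, to=B, msg='ack')): A:[] B:[hello,done,ack] C:[]
After 7 (process(A)): A:[] B:[hello,done,ack] C:[]
After 8 (process(C)): A:[] B:[hello,done,ack] C:[]
After 9 (process(A)): A:[] B:[hello,done,ack] C:[]

(empty)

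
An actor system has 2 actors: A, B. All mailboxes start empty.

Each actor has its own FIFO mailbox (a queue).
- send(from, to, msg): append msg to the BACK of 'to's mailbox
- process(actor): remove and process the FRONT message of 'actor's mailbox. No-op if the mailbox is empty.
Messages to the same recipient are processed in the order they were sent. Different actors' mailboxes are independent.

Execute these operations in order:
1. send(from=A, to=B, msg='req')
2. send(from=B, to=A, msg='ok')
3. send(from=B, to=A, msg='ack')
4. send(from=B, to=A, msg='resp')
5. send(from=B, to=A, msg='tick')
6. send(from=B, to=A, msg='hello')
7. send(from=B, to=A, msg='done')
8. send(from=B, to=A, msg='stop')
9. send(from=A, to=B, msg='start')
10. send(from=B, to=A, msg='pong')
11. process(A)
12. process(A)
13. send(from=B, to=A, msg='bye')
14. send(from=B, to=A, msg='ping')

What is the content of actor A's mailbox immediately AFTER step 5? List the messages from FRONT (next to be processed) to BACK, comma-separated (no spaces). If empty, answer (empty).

After 1 (send(from=A, to=B, msg='req')): A:[] B:[req]
After 2 (send(from=B, to=A, msg='ok')): A:[ok] B:[req]
After 3 (send(from=B, to=A, msg='ack')): A:[ok,ack] B:[req]
After 4 (send(from=B, to=A, msg='resp')): A:[ok,ack,resp] B:[req]
After 5 (send(from=B, to=A, msg='tick')): A:[ok,ack,resp,tick] B:[req]

ok,ack,resp,tick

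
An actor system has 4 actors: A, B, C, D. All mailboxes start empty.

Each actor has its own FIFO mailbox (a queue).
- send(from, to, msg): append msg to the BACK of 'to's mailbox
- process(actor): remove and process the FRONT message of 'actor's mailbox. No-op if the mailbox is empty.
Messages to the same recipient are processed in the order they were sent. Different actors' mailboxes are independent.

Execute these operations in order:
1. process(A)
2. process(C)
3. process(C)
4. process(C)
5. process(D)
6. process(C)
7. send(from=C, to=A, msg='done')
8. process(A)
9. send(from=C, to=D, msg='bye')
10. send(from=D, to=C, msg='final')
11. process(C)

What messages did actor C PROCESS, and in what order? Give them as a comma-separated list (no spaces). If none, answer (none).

After 1 (process(A)): A:[] B:[] C:[] D:[]
After 2 (process(C)): A:[] B:[] C:[] D:[]
After 3 (process(C)): A:[] B:[] C:[] D:[]
After 4 (process(C)): A:[] B:[] C:[] D:[]
After 5 (process(D)): A:[] B:[] C:[] D:[]
After 6 (process(C)): A:[] B:[] C:[] D:[]
After 7 (send(from=C, to=A, msg='done')): A:[done] B:[] C:[] D:[]
After 8 (process(A)): A:[] B:[] C:[] D:[]
After 9 (send(from=C, to=D, msg='bye')): A:[] B:[] C:[] D:[bye]
After 10 (send(from=D, to=C, msg='final')): A:[] B:[] C:[final] D:[bye]
After 11 (process(C)): A:[] B:[] C:[] D:[bye]

Answer: final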